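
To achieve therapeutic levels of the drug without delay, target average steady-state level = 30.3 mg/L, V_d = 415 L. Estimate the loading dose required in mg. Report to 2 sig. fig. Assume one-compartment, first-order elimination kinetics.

LD = Css × Vd = 30.3 × 415 = 12570 mg

13000 mg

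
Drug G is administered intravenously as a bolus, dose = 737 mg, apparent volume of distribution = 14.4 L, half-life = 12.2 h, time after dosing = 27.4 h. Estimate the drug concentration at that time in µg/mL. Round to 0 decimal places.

C₀ = Dose / Vd = 737.0 / 14.4 = 51.18 mg/L
k = ln2 / t½ = 0.693147 / 12.2 = 0.05682 h⁻¹
C = C₀ · e^(−k·t) = 51.18 × e^(−0.05682 × 27.4)
  = 51.18 × 0.2108 = 10.79 mg/L
(10.79 mg/L = 10.79 µg/mL)

11 µg/mL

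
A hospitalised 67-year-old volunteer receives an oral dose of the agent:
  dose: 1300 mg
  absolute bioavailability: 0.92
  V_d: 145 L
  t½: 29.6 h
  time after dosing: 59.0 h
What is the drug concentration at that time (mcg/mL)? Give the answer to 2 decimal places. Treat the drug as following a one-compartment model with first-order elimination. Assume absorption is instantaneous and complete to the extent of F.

Amount reaching circulation = F × Dose = 0.92 × 1300 = 1196 mg
C₀ = F·Dose / Vd = 1196 / 145 = 8.248 mg/L
k = ln2 / t½ = 0.693147 / 29.6 = 0.02342 h⁻¹
C = C₀ · e^(−k·t) = 8.248 × e^(−0.02342 × 59.0)
  = 8.248 × 0.2511 = 2.071 mg/L
(2.071 mg/L = 2.071 mcg/mL)

2.07 mcg/mL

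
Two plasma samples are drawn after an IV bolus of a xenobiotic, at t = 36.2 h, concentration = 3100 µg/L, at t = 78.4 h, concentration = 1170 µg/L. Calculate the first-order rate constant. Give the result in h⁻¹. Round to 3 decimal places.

k = ln(C₁/C₂) / (t₂ − t₁) = ln(3100/1170) / (78.4 − 36.2)
  = 0.9744 / 42.20 = 0.02309 h⁻¹

0.023 h⁻¹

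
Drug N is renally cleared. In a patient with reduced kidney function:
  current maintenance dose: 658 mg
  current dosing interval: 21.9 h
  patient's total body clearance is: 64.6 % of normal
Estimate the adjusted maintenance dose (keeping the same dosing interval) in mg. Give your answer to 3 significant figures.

To keep the same average steady-state level, dosing rate must scale with clearance.
CL ratio = 64.6 / 100 = 0.6460
New dose (same interval) = 658 × 0.6460 = 425.1 mg

425 mg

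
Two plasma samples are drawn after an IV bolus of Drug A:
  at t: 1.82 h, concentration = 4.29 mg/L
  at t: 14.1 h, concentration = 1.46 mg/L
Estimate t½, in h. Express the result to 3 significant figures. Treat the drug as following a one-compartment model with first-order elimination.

k = ln(C₁/C₂) / (t₂ − t₁) = ln(4.29/1.46) / (14.1 − 1.82)
  = 1.078 / 12.28 = 0.08779 h⁻¹
t½ = ln2 / k = 0.693147 / 0.08779 = 7.896 h

7.90 h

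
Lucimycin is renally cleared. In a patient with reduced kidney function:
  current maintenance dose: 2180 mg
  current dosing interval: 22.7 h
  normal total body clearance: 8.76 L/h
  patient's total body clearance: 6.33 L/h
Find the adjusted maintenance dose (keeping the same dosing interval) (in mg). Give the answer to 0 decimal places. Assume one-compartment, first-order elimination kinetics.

1575 mg

To keep the same average steady-state level, dosing rate must scale with clearance.
CL ratio = 6.33 / 8.76 = 0.7226
New dose (same interval) = 2180 × 0.7226 = 1575 mg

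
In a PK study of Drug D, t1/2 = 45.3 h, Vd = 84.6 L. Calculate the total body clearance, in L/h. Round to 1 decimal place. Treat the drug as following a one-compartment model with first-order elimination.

1.3 L/h

k = ln2 / t½ = 0.693147 / 45.3 = 0.01530 h⁻¹
CL = k × Vd = 0.01530 × 84.6 = 1.294 L/h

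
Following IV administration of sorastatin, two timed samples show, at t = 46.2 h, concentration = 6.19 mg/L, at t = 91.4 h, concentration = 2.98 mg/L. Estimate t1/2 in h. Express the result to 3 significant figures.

42.9 h

k = ln(C₁/C₂) / (t₂ − t₁) = ln(6.19/2.98) / (91.4 − 46.2)
  = 0.7310 / 45.20 = 0.01617 h⁻¹
t½ = ln2 / k = 0.693147 / 0.01617 = 42.87 h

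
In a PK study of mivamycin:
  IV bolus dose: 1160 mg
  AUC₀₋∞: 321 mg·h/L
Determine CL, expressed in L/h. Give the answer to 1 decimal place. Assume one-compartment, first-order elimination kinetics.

CL = Dose / AUC = 1160 / 321 = 3.614 L/h

3.6 L/h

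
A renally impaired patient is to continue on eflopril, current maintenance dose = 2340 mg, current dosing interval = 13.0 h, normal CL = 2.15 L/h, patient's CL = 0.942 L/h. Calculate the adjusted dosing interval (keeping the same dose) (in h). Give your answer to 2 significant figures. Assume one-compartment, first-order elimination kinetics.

30 h

To keep the same average steady-state level, dosing rate must scale with clearance.
CL ratio = 0.942 / 2.15 = 0.4381
New interval (same dose) = 13.0 / 0.4381 = 29.67 h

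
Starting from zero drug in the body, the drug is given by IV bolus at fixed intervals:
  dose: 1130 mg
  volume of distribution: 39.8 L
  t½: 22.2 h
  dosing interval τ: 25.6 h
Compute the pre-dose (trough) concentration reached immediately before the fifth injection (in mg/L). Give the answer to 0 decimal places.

22 mg/L

C₀ per dose = Dose / Vd = 1130 / 39.8 = 28.39 mg/L
k = ln2 / t½ = 0.693147 / 22.2 = 0.03122 h⁻¹
Fraction remaining after one interval: r = e^(−kτ) = e^(−0.03122 × 25.6) = 0.4497
Before dose 5, 4 doses have been given (aged 1τ, 2τ, 3τ, 4τ).
C_trough = C₀ × (r + r² + … + r^4) = C₀ × r(1−r^4)/(1−r)
        = 28.39 × 0.4497 × (1 − 0.04090) / (1 − 0.4497) = 22.25 mg/L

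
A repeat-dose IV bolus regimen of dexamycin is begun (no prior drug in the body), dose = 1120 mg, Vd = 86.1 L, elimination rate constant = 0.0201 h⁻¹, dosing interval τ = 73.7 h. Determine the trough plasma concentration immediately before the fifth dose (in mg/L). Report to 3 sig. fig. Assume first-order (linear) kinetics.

3.82 mg/L

C₀ per dose = Dose / Vd = 1120 / 86.1 = 13.01 mg/L
Fraction remaining after one interval: r = e^(−kτ) = e^(−0.02010 × 73.7) = 0.2273
Before dose 5, 4 doses have been given (aged 1τ, 2τ, 3τ, 4τ).
C_trough = C₀ × (r + r² + … + r^4) = C₀ × r(1−r^4)/(1−r)
        = 13.01 × 0.2273 × (1 − 0.002669) / (1 − 0.2273) = 3.817 mg/L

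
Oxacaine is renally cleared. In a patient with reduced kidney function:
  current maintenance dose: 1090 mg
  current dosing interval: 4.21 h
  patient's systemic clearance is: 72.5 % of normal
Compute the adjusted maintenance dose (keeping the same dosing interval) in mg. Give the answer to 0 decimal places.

790 mg

To keep the same average steady-state level, dosing rate must scale with clearance.
CL ratio = 72.5 / 100 = 0.7250
New dose (same interval) = 1090 × 0.7250 = 790.3 mg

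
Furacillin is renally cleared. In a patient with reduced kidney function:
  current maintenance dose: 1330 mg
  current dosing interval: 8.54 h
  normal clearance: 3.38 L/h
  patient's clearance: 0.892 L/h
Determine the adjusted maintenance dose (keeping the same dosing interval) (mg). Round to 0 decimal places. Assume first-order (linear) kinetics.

To keep the same average steady-state level, dosing rate must scale with clearance.
CL ratio = 0.892 / 3.38 = 0.2639
New dose (same interval) = 1330 × 0.2639 = 351.0 mg

351 mg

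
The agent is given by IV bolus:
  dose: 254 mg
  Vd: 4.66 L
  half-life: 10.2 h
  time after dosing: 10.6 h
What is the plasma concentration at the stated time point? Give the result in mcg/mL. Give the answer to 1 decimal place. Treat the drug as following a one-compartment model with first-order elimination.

26.5 mcg/mL

C₀ = Dose / Vd = 254.0 / 4.66 = 54.51 mg/L
k = ln2 / t½ = 0.693147 / 10.2 = 0.06796 h⁻¹
C = C₀ · e^(−k·t) = 54.51 × e^(−0.06796 × 10.6)
  = 54.51 × 0.4866 = 26.52 mg/L
(26.52 mg/L = 26.52 mcg/mL)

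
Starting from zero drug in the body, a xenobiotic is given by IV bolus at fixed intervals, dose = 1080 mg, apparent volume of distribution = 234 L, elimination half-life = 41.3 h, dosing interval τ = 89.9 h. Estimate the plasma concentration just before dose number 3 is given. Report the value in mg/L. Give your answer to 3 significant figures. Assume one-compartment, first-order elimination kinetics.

C₀ per dose = Dose / Vd = 1080 / 234 = 4.615 mg/L
k = ln2 / t½ = 0.693147 / 41.3 = 0.01678 h⁻¹
Fraction remaining after one interval: r = e^(−kτ) = e^(−0.01678 × 89.9) = 0.2212
Before dose 3, 2 doses have been given (aged 1τ, 2τ).
C_trough = C₀ × (r + r²) = 4.615 × (0.2212 + 0.04893) = 1.247 mg/L

1.25 mg/L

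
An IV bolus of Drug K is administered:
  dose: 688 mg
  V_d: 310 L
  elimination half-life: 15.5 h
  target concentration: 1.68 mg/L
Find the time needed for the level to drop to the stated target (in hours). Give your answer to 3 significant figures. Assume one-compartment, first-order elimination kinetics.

6.23 h

C₀ = Dose / Vd = 688.0 / 310 = 2.219 mg/L
k = ln2 / t½ = 0.693147 / 15.5 = 0.04472 h⁻¹
t = ln(C₀ / C) / k = ln(2.219 / 1.68) / 0.04472
  = ln(1.321) / 0.04472 = 0.2784 / 0.04472 = 6.225 h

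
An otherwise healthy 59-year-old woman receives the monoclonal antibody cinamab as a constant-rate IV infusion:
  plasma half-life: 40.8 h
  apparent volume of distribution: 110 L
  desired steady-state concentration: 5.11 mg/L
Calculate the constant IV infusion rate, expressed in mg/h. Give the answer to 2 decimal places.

k = ln2 / t½ = 0.693147 / 40.8 = 0.01699 h⁻¹
CL = k × Vd = 0.01699 × 110 = 1.869 L/h
At steady state, infusion rate R₀ = Css × CL = 5.11 × 1.869 = 9.551 mg/h

9.55 mg/h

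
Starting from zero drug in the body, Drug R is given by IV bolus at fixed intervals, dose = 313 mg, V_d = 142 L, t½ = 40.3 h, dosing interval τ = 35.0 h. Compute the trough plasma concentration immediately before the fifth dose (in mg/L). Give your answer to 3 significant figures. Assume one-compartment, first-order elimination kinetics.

2.43 mg/L

C₀ per dose = Dose / Vd = 313 / 142 = 2.204 mg/L
k = ln2 / t½ = 0.693147 / 40.3 = 0.01720 h⁻¹
Fraction remaining after one interval: r = e^(−kτ) = e^(−0.01720 × 35.0) = 0.5477
Before dose 5, 4 doses have been given (aged 1τ, 2τ, 3τ, 4τ).
C_trough = C₀ × (r + r² + … + r^4) = C₀ × r(1−r^4)/(1−r)
        = 2.204 × 0.5477 × (1 − 0.08999) / (1 − 0.5477) = 2.429 mg/L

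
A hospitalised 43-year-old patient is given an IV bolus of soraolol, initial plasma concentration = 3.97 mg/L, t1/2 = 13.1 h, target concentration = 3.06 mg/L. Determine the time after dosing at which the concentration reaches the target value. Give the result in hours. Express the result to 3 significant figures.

k = ln2 / t½ = 0.693147 / 13.1 = 0.05291 h⁻¹
t = ln(C₀ / C) / k = ln(3.970 / 3.06) / 0.05291
  = ln(1.297) / 0.05291 = 0.2601 / 0.05291 = 4.916 h

4.92 h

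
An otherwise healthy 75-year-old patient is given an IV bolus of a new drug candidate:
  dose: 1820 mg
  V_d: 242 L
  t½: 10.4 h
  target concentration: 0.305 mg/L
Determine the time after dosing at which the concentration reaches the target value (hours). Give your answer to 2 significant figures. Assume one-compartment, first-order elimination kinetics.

48 h

C₀ = Dose / Vd = 1820 / 242 = 7.521 mg/L
k = ln2 / t½ = 0.693147 / 10.4 = 0.06665 h⁻¹
t = ln(C₀ / C) / k = ln(7.521 / 0.305) / 0.06665
  = ln(24.66) / 0.06665 = 3.205 / 0.06665 = 48.09 h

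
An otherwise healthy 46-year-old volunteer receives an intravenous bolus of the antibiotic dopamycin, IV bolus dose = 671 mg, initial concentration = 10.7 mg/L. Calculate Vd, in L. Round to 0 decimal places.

Vd = Dose / C₀ = 671.0 / 10.7 = 62.71 L

63 L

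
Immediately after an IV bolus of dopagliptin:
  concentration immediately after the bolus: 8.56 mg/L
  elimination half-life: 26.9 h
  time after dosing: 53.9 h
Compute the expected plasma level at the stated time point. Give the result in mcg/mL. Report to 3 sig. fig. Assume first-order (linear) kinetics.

k = ln2 / t½ = 0.693147 / 26.9 = 0.02577 h⁻¹
C = C₀ · e^(−k·t) = 8.560 × e^(−0.02577 × 53.9)
  = 8.560 × 0.2493 = 2.134 mg/L
(2.134 mg/L = 2.134 mcg/mL)

2.13 mcg/mL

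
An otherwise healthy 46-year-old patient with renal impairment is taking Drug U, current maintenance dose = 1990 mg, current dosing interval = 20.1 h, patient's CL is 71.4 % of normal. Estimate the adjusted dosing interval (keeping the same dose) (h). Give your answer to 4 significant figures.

To keep the same average steady-state level, dosing rate must scale with clearance.
CL ratio = 71.4 / 100 = 0.7140
New interval (same dose) = 20.1 / 0.7140 = 28.15 h

28.15 h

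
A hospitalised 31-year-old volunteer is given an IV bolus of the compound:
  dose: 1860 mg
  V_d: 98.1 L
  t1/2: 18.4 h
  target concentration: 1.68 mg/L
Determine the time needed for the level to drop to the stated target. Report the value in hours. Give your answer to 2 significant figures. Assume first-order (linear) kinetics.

C₀ = Dose / Vd = 1860 / 98.1 = 18.96 mg/L
k = ln2 / t½ = 0.693147 / 18.4 = 0.03767 h⁻¹
t = ln(C₀ / C) / k = ln(18.96 / 1.68) / 0.03767
  = ln(11.29) / 0.03767 = 2.424 / 0.03767 = 64.35 h

64 h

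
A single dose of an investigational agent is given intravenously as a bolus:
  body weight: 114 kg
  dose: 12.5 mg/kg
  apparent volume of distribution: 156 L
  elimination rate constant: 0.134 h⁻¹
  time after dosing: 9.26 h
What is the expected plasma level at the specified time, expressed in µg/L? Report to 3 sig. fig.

Total dose = 12.5 × 114 = 1425 mg
C₀ = Dose / Vd = 1425 / 156 = 9.135 mg/L
C = C₀ · e^(−k·t) = 9.135 × e^(−0.1340 × 9.26)
  = 9.135 × 0.2891 = 2.641 mg/L
Convert: 2.641 mg/L × 1000 = 2641 µg/L

2640 µg/L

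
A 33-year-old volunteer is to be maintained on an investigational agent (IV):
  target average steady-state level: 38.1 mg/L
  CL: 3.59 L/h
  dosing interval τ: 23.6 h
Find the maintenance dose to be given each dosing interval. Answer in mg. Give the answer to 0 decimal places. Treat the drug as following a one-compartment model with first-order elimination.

3228 mg

At steady state, Dose/τ = Css × CL.
Dose = Css × CL × τ = 38.1 × 3.590 × 23.6 = 3228 mg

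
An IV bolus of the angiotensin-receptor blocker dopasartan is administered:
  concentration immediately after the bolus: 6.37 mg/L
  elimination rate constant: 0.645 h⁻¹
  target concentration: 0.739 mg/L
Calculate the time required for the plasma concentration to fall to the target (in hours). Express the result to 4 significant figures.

3.340 h

t = ln(C₀ / C) / k = ln(6.370 / 0.739) / 0.6450
  = ln(8.620) / 0.6450 = 2.154 / 0.6450 = 3.340 h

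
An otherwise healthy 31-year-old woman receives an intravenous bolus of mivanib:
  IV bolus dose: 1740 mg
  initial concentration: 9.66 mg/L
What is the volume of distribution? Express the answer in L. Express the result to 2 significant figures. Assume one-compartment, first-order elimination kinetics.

Vd = Dose / C₀ = 1740 / 9.66 = 180.1 L

180 L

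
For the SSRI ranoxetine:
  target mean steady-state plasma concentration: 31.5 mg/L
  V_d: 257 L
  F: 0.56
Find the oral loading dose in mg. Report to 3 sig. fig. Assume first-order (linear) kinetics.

14500 mg

LD = Css × Vd / F = 31.5 × 257 / 0.56 = 14460 mg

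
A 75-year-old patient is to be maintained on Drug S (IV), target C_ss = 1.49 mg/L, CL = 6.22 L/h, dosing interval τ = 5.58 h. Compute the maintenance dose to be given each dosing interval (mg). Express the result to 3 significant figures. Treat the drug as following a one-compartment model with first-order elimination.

51.7 mg

At steady state, Dose/τ = Css × CL.
Dose = Css × CL × τ = 1.49 × 6.220 × 5.58 = 51.71 mg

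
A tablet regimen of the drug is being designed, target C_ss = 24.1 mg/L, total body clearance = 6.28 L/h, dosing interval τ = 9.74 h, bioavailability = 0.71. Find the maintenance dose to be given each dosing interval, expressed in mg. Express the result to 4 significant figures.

At steady state, F × (Dose/τ) = Css × CL.
Dose = Css × CL × τ / F = 24.1 × 6.280 × 9.74 / 0.71 = 2076 mg

2076 mg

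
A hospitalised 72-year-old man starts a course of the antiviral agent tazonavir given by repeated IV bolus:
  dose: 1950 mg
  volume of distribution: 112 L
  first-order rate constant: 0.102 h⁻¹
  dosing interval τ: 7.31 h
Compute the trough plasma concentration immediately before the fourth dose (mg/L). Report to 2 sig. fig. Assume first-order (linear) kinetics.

14 mg/L

C₀ per dose = Dose / Vd = 1950 / 112 = 17.41 mg/L
Fraction remaining after one interval: r = e^(−kτ) = e^(−0.1020 × 7.31) = 0.4744
Before dose 4, 3 doses have been given (aged 1τ, 2τ, 3τ).
C_trough = C₀ × (r + r² + … + r^3) = C₀ × r(1−r^3)/(1−r)
        = 17.41 × 0.4744 × (1 − 0.1068) / (1 − 0.4744) = 14.04 mg/L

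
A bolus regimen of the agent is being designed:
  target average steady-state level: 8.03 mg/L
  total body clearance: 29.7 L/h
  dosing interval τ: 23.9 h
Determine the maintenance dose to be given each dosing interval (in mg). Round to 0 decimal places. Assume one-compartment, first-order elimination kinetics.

At steady state, Dose/τ = Css × CL.
Dose = Css × CL × τ = 8.03 × 29.70 × 23.9 = 5700 mg

5700 mg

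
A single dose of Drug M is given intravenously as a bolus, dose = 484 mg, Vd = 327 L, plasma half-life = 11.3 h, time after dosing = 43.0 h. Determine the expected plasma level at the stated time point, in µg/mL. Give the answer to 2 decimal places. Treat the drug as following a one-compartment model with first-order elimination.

0.11 µg/mL

C₀ = Dose / Vd = 484.0 / 327 = 1.480 mg/L
k = ln2 / t½ = 0.693147 / 11.3 = 0.06134 h⁻¹
C = C₀ · e^(−k·t) = 1.480 × e^(−0.06134 × 43.0)
  = 1.480 × 0.07153 = 0.1059 mg/L
(0.1059 mg/L = 0.1059 µg/mL)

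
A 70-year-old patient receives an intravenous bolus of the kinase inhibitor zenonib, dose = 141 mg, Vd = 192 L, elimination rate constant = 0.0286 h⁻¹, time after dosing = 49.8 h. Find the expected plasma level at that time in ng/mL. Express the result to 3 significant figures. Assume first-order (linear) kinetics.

C₀ = Dose / Vd = 141.0 / 192 = 0.7344 mg/L
C = C₀ · e^(−k·t) = 0.7344 × e^(−0.02860 × 49.8)
  = 0.7344 × 0.2407 = 0.1768 mg/L
Convert: 0.1768 mg/L × 1000 = 176.8 ng/mL

177 ng/mL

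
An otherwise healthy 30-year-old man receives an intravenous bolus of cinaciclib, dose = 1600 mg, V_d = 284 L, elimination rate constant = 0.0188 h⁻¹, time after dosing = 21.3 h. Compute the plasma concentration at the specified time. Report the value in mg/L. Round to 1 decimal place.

3.8 mg/L

C₀ = Dose / Vd = 1600 / 284 = 5.634 mg/L
C = C₀ · e^(−k·t) = 5.634 × e^(−0.01880 × 21.3)
  = 5.634 × 0.6700 = 3.775 mg/L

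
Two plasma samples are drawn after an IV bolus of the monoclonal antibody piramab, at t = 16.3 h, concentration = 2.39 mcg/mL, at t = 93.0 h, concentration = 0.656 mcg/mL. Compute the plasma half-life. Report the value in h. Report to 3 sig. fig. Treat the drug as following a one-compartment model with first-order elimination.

k = ln(C₁/C₂) / (t₂ − t₁) = ln(2.39/0.656) / (93.0 − 16.3)
  = 1.293 / 76.70 = 0.01686 h⁻¹
t½ = ln2 / k = 0.693147 / 0.01686 = 41.11 h

41.1 h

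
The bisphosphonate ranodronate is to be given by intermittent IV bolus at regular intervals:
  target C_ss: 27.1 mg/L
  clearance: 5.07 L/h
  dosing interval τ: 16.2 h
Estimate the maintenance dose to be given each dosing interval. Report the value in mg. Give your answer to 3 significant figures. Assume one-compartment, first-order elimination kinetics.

At steady state, Dose/τ = Css × CL.
Dose = Css × CL × τ = 27.1 × 5.070 × 16.2 = 2226 mg

2230 mg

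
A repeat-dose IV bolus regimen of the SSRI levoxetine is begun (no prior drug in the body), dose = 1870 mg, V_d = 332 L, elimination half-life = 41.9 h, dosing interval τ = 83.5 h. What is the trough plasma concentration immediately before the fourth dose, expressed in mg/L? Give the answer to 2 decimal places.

C₀ per dose = Dose / Vd = 1870 / 332 = 5.633 mg/L
k = ln2 / t½ = 0.693147 / 41.9 = 0.01654 h⁻¹
Fraction remaining after one interval: r = e^(−kτ) = e^(−0.01654 × 83.5) = 0.2513
Before dose 4, 3 doses have been given (aged 1τ, 2τ, 3τ).
C_trough = C₀ × (r + r² + … + r^3) = C₀ × r(1−r^3)/(1−r)
        = 5.633 × 0.2513 × (1 − 0.01587) / (1 − 0.2513) = 1.861 mg/L

1.86 mg/L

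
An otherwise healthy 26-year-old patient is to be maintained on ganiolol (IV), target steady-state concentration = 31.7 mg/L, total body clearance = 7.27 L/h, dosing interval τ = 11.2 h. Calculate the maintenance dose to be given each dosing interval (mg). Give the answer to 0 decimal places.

At steady state, Dose/τ = Css × CL.
Dose = Css × CL × τ = 31.7 × 7.270 × 11.2 = 2581 mg

2581 mg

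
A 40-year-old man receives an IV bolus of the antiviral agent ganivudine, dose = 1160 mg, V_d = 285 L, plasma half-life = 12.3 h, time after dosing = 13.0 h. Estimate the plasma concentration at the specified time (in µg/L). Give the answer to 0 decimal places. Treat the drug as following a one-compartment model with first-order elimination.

C₀ = Dose / Vd = 1160 / 285 = 4.070 mg/L
k = ln2 / t½ = 0.693147 / 12.3 = 0.05635 h⁻¹
C = C₀ · e^(−k·t) = 4.070 × e^(−0.05635 × 13.0)
  = 4.070 × 0.4807 = 1.956 mg/L
Convert: 1.956 mg/L × 1000 = 1956 µg/L

1956 µg/L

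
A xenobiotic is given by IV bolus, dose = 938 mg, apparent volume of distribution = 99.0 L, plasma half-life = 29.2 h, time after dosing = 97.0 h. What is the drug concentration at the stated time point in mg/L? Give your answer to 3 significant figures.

0.947 mg/L

C₀ = Dose / Vd = 938.0 / 99.0 = 9.475 mg/L
k = ln2 / t½ = 0.693147 / 29.2 = 0.02374 h⁻¹
C = C₀ · e^(−k·t) = 9.475 × e^(−0.02374 × 97.0)
  = 9.475 × 0.09998 = 0.9473 mg/L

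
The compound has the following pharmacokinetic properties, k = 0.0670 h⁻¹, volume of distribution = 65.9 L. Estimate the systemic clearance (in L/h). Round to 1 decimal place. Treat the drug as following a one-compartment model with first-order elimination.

CL = k × Vd = 0.0670 × 65.9 = 4.415 L/h

4.4 L/h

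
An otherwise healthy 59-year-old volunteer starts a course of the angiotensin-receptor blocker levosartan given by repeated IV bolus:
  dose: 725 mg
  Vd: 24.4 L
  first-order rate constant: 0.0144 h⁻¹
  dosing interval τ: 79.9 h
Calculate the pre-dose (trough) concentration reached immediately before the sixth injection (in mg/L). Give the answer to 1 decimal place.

C₀ per dose = Dose / Vd = 725 / 24.4 = 29.71 mg/L
Fraction remaining after one interval: r = e^(−kτ) = e^(−0.01440 × 79.9) = 0.3165
Before dose 6, 5 doses have been given (aged 1τ, 2τ, 3τ, 4τ, 5τ).
C_trough = C₀ × (r + r² + … + r^5) = C₀ × r(1−r^5)/(1−r)
        = 29.71 × 0.3165 × (1 − 0.003176) / (1 − 0.3165) = 13.71 mg/L

13.7 mg/L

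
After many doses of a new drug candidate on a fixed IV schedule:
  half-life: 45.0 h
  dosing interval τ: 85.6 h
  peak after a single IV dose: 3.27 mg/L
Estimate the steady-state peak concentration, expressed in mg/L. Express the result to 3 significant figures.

4.46 mg/L

k = ln2 / t½ = 0.693147 / 45.0 = 0.01540 h⁻¹
e^(−kτ) = e^(−0.01540 × 85.6) = 0.2676
Accumulation ratio R = 1 / (1 − e^(−kτ)) = 1 / (1 − 0.2676) = 1.365
Steady-state peak = C₀ × R = 3.27 × 1.365 = 4.464 mg/L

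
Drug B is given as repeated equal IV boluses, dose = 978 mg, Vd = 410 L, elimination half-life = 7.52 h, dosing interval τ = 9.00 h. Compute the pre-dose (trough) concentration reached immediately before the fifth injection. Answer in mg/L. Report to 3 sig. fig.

1.78 mg/L

C₀ per dose = Dose / Vd = 978 / 410 = 2.385 mg/L
k = ln2 / t½ = 0.693147 / 7.52 = 0.09217 h⁻¹
Fraction remaining after one interval: r = e^(−kτ) = e^(−0.09217 × 9.00) = 0.4363
Before dose 5, 4 doses have been given (aged 1τ, 2τ, 3τ, 4τ).
C_trough = C₀ × (r + r² + … + r^4) = C₀ × r(1−r^4)/(1−r)
        = 2.385 × 0.4363 × (1 − 0.03624) / (1 − 0.4363) = 1.779 mg/L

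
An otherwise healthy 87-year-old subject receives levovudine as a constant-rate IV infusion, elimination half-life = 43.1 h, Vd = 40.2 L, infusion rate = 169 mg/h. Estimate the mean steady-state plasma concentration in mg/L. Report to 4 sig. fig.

k = ln2 / t½ = 0.693147 / 43.1 = 0.01608 h⁻¹
CL = k × Vd = 0.01608 × 40.2 = 0.6464 L/h
At steady state Css = R₀ / CL = 169 / 0.6464 = 261.4 mg/L

261.4 mg/L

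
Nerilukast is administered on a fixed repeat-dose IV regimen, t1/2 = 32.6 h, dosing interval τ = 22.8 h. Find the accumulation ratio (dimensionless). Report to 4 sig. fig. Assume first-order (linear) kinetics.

k = ln2 / t½ = 0.693147 / 32.6 = 0.02126 h⁻¹
e^(−kτ) = e^(−0.02126 × 22.8) = 0.6159
Accumulation ratio R = 1 / (1 − e^(−kτ)) = 1 / (1 − 0.6159) = 2.603

2.603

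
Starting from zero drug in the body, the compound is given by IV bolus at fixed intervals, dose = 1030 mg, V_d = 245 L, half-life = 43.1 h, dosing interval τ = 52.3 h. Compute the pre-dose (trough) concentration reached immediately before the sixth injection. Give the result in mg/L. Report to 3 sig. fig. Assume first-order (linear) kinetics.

C₀ per dose = Dose / Vd = 1030 / 245 = 4.204 mg/L
k = ln2 / t½ = 0.693147 / 43.1 = 0.01608 h⁻¹
Fraction remaining after one interval: r = e^(−kτ) = e^(−0.01608 × 52.3) = 0.4313
Before dose 6, 5 doses have been given (aged 1τ, 2τ, 3τ, 4τ, 5τ).
C_trough = C₀ × (r + r² + … + r^5) = C₀ × r(1−r^5)/(1−r)
        = 4.204 × 0.4313 × (1 − 0.01492) / (1 − 0.4313) = 3.141 mg/L

3.14 mg/L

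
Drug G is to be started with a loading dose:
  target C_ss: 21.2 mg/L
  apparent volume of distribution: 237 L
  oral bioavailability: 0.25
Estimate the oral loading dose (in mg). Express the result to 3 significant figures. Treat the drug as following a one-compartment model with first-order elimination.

20100 mg

LD = Css × Vd / F = 21.2 × 237 / 0.25 = 20100 mg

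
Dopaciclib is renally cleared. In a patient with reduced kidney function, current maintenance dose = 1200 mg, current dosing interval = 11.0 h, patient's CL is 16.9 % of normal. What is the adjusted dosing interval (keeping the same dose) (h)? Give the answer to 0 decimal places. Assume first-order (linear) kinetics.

To keep the same average steady-state level, dosing rate must scale with clearance.
CL ratio = 16.9 / 100 = 0.1690
New interval (same dose) = 11.0 / 0.1690 = 65.09 h

65 h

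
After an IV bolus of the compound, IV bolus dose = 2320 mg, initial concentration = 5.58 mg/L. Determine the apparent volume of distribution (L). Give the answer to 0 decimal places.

416 L

Vd = Dose / C₀ = 2320 / 5.58 = 415.8 L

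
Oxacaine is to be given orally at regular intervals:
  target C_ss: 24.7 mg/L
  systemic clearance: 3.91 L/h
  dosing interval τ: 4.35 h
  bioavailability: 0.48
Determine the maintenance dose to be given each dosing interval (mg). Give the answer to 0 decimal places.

875 mg

At steady state, F × (Dose/τ) = Css × CL.
Dose = Css × CL × τ / F = 24.7 × 3.910 × 4.35 / 0.48 = 875.2 mg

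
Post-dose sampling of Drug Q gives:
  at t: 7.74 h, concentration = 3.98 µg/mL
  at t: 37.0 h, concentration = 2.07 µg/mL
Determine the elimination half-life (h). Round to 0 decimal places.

k = ln(C₁/C₂) / (t₂ − t₁) = ln(3.98/2.07) / (37.0 − 7.74)
  = 0.6537 / 29.26 = 0.02234 h⁻¹
t½ = ln2 / k = 0.693147 / 0.02234 = 31.03 h

31 h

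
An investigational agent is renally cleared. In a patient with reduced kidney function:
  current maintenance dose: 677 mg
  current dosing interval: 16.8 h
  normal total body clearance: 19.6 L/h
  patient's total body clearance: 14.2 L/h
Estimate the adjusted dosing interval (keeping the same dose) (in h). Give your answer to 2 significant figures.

23 h

To keep the same average steady-state level, dosing rate must scale with clearance.
CL ratio = 14.2 / 19.6 = 0.7245
New interval (same dose) = 16.8 / 0.7245 = 23.19 h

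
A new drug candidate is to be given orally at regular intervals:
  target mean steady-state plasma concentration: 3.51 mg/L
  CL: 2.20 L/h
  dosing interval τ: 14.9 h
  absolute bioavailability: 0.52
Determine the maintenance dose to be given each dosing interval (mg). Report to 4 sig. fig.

At steady state, F × (Dose/τ) = Css × CL.
Dose = Css × CL × τ / F = 3.51 × 2.200 × 14.9 / 0.52 = 221.3 mg

221.3 mg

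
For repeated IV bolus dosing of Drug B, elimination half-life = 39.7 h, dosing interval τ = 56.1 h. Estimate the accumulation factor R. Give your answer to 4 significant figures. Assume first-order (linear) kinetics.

k = ln2 / t½ = 0.693147 / 39.7 = 0.01746 h⁻¹
e^(−kτ) = e^(−0.01746 × 56.1) = 0.3755
Accumulation ratio R = 1 / (1 − e^(−kτ)) = 1 / (1 − 0.3755) = 1.601

1.601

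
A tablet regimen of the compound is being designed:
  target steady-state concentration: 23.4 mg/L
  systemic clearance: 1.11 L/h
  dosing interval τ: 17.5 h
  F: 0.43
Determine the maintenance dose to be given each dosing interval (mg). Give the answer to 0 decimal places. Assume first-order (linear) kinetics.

At steady state, F × (Dose/τ) = Css × CL.
Dose = Css × CL × τ / F = 23.4 × 1.110 × 17.5 / 0.43 = 1057 mg

1057 mg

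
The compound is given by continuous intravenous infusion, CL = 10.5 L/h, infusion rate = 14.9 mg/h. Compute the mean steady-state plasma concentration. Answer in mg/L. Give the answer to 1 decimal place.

At steady state Css = R₀ / CL = 14.9 / 10.50 = 1.419 mg/L

1.4 mg/L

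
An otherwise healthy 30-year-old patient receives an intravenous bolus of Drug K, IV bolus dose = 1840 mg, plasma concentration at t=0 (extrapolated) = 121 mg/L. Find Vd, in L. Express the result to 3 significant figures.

Vd = Dose / C₀ = 1840 / 121 = 15.21 L

15.2 L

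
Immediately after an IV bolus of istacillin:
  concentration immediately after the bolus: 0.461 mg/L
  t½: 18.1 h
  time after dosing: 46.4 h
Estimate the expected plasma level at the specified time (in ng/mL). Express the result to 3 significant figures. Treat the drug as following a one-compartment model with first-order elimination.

k = ln2 / t½ = 0.693147 / 18.1 = 0.03830 h⁻¹
C = C₀ · e^(−k·t) = 0.4610 × e^(−0.03830 × 46.4)
  = 0.4610 × 0.1691 = 0.07796 mg/L
Convert: 0.07796 mg/L × 1000 = 77.96 ng/mL

78.0 ng/mL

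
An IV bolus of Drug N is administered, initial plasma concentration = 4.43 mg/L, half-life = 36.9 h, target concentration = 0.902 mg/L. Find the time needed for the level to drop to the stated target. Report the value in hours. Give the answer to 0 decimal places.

85 h

k = ln2 / t½ = 0.693147 / 36.9 = 0.01878 h⁻¹
t = ln(C₀ / C) / k = ln(4.430 / 0.902) / 0.01878
  = ln(4.911) / 0.01878 = 1.591 / 0.01878 = 84.72 h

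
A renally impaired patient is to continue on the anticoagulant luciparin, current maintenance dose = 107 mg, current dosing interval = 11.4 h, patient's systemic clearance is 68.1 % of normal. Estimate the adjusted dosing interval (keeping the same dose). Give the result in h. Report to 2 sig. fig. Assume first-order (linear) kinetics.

To keep the same average steady-state level, dosing rate must scale with clearance.
CL ratio = 68.1 / 100 = 0.6810
New interval (same dose) = 11.4 / 0.6810 = 16.74 h

17 h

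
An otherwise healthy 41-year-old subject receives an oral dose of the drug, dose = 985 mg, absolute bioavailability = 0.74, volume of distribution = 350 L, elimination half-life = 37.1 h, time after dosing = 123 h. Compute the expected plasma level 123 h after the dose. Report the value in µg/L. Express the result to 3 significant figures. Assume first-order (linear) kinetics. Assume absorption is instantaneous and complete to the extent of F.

Amount reaching circulation = F × Dose = 0.74 × 985.0 = 728.9 mg
C₀ = F·Dose / Vd = 728.9 / 350 = 2.083 mg/L
k = ln2 / t½ = 0.693147 / 37.1 = 0.01868 h⁻¹
C = C₀ · e^(−k·t) = 2.083 × e^(−0.01868 × 123)
  = 2.083 × 0.1005 = 0.2093 mg/L
Convert: 0.2093 mg/L × 1000 = 209.3 µg/L

209 µg/L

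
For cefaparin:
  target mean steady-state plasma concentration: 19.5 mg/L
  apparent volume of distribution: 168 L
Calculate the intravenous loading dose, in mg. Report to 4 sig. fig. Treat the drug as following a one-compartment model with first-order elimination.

3276 mg

LD = Css × Vd = 19.5 × 168 = 3276 mg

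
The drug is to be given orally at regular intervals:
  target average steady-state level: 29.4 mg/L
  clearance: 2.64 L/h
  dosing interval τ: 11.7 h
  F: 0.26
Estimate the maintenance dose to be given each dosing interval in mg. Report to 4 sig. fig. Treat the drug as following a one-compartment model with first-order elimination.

3493 mg

At steady state, F × (Dose/τ) = Css × CL.
Dose = Css × CL × τ / F = 29.4 × 2.640 × 11.7 / 0.26 = 3493 mg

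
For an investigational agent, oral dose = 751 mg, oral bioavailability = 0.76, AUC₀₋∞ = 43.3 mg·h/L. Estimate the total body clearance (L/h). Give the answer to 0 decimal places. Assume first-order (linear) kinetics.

13 L/h

CL = F·Dose / AUC = 0.76 × 751 / 43.3 = 13.18 L/h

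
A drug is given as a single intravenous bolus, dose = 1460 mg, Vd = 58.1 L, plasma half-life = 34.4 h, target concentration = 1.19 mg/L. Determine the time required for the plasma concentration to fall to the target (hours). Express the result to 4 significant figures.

151.4 h

C₀ = Dose / Vd = 1460 / 58.1 = 25.13 mg/L
k = ln2 / t½ = 0.693147 / 34.4 = 0.02015 h⁻¹
t = ln(C₀ / C) / k = ln(25.13 / 1.19) / 0.02015
  = ln(21.12) / 0.02015 = 3.050 / 0.02015 = 151.4 h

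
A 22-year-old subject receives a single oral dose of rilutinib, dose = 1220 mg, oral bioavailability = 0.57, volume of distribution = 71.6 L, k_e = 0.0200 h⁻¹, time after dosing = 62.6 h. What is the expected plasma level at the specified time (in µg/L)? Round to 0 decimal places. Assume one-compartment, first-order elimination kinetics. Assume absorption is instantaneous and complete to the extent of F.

Amount reaching circulation = F × Dose = 0.57 × 1220 = 695.4 mg
C₀ = F·Dose / Vd = 695.4 / 71.6 = 9.712 mg/L
C = C₀ · e^(−k·t) = 9.712 × e^(−0.02000 × 62.6)
  = 9.712 × 0.2859 = 2.777 mg/L
Convert: 2.777 mg/L × 1000 = 2777 µg/L

2777 µg/L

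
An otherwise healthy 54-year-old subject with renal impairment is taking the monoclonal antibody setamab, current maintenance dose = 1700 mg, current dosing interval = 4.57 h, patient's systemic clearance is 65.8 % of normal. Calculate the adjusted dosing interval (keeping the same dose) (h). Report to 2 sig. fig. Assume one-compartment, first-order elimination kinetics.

To keep the same average steady-state level, dosing rate must scale with clearance.
CL ratio = 65.8 / 100 = 0.6580
New interval (same dose) = 4.57 / 0.6580 = 6.945 h

6.9 h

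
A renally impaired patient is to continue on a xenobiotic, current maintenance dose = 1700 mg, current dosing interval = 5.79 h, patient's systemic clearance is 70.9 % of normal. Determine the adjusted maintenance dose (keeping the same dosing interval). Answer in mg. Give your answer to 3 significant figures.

1210 mg

To keep the same average steady-state level, dosing rate must scale with clearance.
CL ratio = 70.9 / 100 = 0.7090
New dose (same interval) = 1700 × 0.7090 = 1205 mg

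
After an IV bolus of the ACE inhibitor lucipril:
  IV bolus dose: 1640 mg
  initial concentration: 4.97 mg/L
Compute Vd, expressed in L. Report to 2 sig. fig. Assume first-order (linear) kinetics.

330 L

Vd = Dose / C₀ = 1640 / 4.97 = 330.0 L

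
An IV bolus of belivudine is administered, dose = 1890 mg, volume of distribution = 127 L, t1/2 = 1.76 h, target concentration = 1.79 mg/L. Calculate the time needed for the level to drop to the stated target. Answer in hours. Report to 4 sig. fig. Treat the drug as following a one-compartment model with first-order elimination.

5.378 h

C₀ = Dose / Vd = 1890 / 127 = 14.88 mg/L
k = ln2 / t½ = 0.693147 / 1.76 = 0.3938 h⁻¹
t = ln(C₀ / C) / k = ln(14.88 / 1.79) / 0.3938
  = ln(8.313) / 0.3938 = 2.118 / 0.3938 = 5.378 h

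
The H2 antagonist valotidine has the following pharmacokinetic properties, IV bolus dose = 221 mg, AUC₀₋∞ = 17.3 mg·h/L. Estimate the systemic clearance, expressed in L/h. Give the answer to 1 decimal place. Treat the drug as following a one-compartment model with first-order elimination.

12.8 L/h

CL = Dose / AUC = 221 / 17.3 = 12.77 L/h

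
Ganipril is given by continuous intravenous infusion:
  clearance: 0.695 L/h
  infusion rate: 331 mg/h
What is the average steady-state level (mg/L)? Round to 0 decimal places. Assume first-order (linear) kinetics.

476 mg/L

At steady state Css = R₀ / CL = 331 / 0.6950 = 476.3 mg/L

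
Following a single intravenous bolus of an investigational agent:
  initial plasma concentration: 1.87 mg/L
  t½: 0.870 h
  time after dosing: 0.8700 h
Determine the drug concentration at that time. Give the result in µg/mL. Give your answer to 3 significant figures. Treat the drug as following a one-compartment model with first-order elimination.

0.935 µg/mL

k = ln2 / t½ = 0.693147 / 0.870 = 0.7967 h⁻¹
t / t½ = 0.8700 / 0.870 = 1 half-lives
C = C₀ × (1/2)^1 = 1.870 × 0.5000 = 0.9350 mg/L
(0.9350 mg/L = 0.9350 µg/mL)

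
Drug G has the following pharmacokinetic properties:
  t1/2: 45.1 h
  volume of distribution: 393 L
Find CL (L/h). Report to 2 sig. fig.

k = ln2 / t½ = 0.693147 / 45.1 = 0.01537 h⁻¹
CL = k × Vd = 0.01537 × 393 = 6.040 L/h

6.0 L/h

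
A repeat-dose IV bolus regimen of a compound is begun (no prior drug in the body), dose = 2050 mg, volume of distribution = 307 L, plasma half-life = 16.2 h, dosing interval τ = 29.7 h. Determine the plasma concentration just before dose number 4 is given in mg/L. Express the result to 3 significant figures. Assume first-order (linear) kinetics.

2.55 mg/L

C₀ per dose = Dose / Vd = 2050 / 307 = 6.678 mg/L
k = ln2 / t½ = 0.693147 / 16.2 = 0.04279 h⁻¹
Fraction remaining after one interval: r = e^(−kτ) = e^(−0.04279 × 29.7) = 0.2806
Before dose 4, 3 doses have been given (aged 1τ, 2τ, 3τ).
C_trough = C₀ × (r + r² + … + r^3) = C₀ × r(1−r^3)/(1−r)
        = 6.678 × 0.2806 × (1 − 0.02209) / (1 − 0.2806) = 2.547 mg/L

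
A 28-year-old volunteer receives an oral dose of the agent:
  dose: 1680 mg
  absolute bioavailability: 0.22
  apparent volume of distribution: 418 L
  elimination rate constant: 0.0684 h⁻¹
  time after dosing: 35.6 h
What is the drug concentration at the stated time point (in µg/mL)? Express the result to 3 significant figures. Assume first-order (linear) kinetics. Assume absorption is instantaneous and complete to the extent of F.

0.0775 µg/mL

Amount reaching circulation = F × Dose = 0.22 × 1680 = 369.6 mg
C₀ = F·Dose / Vd = 369.6 / 418 = 0.8842 mg/L
C = C₀ · e^(−k·t) = 0.8842 × e^(−0.06840 × 35.6)
  = 0.8842 × 0.08759 = 0.07745 mg/L
(0.07745 mg/L = 0.07745 µg/mL)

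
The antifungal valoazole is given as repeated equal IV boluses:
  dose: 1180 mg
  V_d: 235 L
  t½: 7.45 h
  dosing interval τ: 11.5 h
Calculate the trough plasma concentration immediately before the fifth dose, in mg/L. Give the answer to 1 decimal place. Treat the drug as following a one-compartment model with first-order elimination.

2.6 mg/L

C₀ per dose = Dose / Vd = 1180 / 235 = 5.021 mg/L
k = ln2 / t½ = 0.693147 / 7.45 = 0.09304 h⁻¹
Fraction remaining after one interval: r = e^(−kτ) = e^(−0.09304 × 11.5) = 0.3430
Before dose 5, 4 doses have been given (aged 1τ, 2τ, 3τ, 4τ).
C_trough = C₀ × (r + r² + … + r^4) = C₀ × r(1−r^4)/(1−r)
        = 5.021 × 0.3430 × (1 − 0.01384) / (1 − 0.3430) = 2.585 mg/L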